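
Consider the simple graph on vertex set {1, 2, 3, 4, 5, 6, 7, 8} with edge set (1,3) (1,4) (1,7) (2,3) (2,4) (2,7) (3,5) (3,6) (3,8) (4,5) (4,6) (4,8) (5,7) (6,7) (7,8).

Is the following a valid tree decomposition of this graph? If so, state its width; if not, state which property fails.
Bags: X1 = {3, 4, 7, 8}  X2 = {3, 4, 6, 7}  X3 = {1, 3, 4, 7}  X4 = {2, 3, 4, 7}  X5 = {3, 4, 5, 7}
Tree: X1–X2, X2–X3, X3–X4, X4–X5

Checking the three conditions: (i) the bags cover all of {1, 2, 3, 4, 5, 6, 7, 8}; (ii) for each edge, some bag contains both endpoints; (iii) the bags containing any fixed vertex form a subtree. All hold, so the decomposition is valid with width 4 − 1 = 3.

Yes; width 3.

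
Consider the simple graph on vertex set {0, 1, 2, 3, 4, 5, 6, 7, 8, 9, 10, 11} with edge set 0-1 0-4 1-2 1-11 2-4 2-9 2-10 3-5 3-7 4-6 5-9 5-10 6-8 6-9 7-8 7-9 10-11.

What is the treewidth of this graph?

3

A width-3 tree decomposition is:
Bags: B1 = {3, 5, 7, 8}  B2 = {5, 7, 8, 9}  B3 = {5, 6, 8, 9}  B4 = {5, 6, 9, 10}  B5 = {2, 6, 9, 10}  B6 = {2, 4, 6, 10}  B7 = {2, 4, 10, 11}  B8 = {1, 2, 4, 11}  B9 = {0, 1, 4, 11}
Tree: B1–B2, B2–B3, B3–B4, B4–B5, B5–B6, B6–B7, B7–B8, B8–B9
The largest bag has 4 vertices, giving width 3; this decomposition certifies tw(G) ≤ 3. For the lower bound: the 4 vertex sets {3,7,8}, {5}, {9}, {2,4,6,10} are disjoint, each induces a connected subgraph, and every pair is joined by at least one edge of G. Contracting each set to a single vertex therefore yields K_{4} as a minor, and since treewidth is minor-monotone, tw(G) ≥ tw(K_{4}) = 3. The upper and lower bounds meet at 3, so that is the treewidth.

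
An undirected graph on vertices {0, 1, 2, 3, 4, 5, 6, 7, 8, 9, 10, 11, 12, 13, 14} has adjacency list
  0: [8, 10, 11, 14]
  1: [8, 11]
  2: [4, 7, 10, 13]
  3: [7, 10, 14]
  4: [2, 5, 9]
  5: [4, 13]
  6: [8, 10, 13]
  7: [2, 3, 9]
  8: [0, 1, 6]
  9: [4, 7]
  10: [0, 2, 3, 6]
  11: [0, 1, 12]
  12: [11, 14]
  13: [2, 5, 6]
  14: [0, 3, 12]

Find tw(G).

A width-3 tree decomposition is:
Bags: B1 = {4, 5, 7, 9}  B2 = {2, 4, 5, 7}  B3 = {2, 5, 7, 13}  B4 = {2, 3, 7, 13}  B5 = {2, 3, 10, 13}  B6 = {3, 6, 10, 13}  B7 = {3, 6, 10, 14}  B8 = {0, 6, 10, 14}  B9 = {0, 6, 8, 14}  B10 = {0, 8, 12, 14}  B11 = {0, 8, 11, 12}  B12 = {1, 8, 11, 12}
Tree: B1–B2, B2–B3, B3–B4, B4–B5, B5–B6, B6–B7, B7–B8, B8–B9, B9–B10, B10–B11, B11–B12
Every bag has size at most 4, so the width is 4 − 1 = 3 and tw(G) ≤ 3. For the lower bound: the 4 vertex sets {4,5,9}, {7}, {2}, {3,6,10,13} are disjoint, each induces a connected subgraph, and every pair is joined by at least one edge of G. Contracting each set to a single vertex therefore yields K_{4} as a minor, and since treewidth is minor-monotone, tw(G) ≥ tw(K_{4}) = 3. Combining the bounds, tw(G) = 3.

3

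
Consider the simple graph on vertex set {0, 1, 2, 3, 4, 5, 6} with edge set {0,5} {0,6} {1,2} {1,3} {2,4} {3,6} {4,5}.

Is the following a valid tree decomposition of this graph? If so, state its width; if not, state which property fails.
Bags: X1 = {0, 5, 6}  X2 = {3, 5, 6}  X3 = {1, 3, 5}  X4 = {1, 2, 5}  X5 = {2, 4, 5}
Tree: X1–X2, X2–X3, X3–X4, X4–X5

Yes; width 2.

Vertex coverage: the bags together contain {0, 1, 2, 3, 4, 5, 6}, the full vertex set. Edge coverage: each edge of G has both endpoints in at least one bag. Running intersection: for every vertex, the bags containing it form a connected subtree. All three properties hold, so this is a valid tree decomposition of width max|bag| − 1 = 2, and hence tw(G) ≤ 2.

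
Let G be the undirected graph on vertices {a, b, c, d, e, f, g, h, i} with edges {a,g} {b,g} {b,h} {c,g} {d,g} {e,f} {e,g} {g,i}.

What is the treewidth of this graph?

A width-1 tree decomposition is:
Bags: B1 = {e, g}  B2 = {d, g}  B3 = {b, g}  B4 = {c, g}  B5 = {a, g}  B6 = {e, f}  B7 = {g, i}  B8 = {b, h}
Tree: B1–B2, B1–B3, B1–B4, B2–B5, B1–B6, B3–B7, B3–B8
The largest bag has 2 vertices, giving width 1; this decomposition certifies tw(G) ≤ 1. G has an edge, so its treewidth is at least 1. Hence tw(G) = 1 exactly.

1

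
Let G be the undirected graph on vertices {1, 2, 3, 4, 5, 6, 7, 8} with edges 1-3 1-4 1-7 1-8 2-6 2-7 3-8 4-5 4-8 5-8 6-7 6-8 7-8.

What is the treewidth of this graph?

2

A width-2 tree decomposition is:
Bags: B1 = {1, 3, 8}  B2 = {1, 4, 8}  B3 = {4, 5, 8}  B4 = {1, 7, 8}  B5 = {6, 7, 8}  B6 = {2, 6, 7}
Tree: B1–B2, B2–B3, B1–B4, B4–B5, B5–B6
The largest bag has 3 vertices, giving width 2; this decomposition certifies tw(G) ≤ 2. On the other hand G contains the 3-clique {1, 3, 8}. A clique must lie in a single bag of any decomposition, so no decomposition can have width below 2. Combining the bounds, tw(G) = 2.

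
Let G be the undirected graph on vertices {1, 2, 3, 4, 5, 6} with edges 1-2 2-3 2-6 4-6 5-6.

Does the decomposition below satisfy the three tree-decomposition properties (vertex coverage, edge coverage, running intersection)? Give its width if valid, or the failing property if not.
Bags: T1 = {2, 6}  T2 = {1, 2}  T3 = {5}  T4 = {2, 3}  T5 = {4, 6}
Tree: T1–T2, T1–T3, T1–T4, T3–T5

No — edge (6,5) lies in no bag.

A tree decomposition must satisfy three properties: every vertex lies in some bag; for every edge, both endpoints lie together in some bag; and for every vertex, the bags containing it form a connected subtree. Here edge (6,5) lies in no bag, so the decomposition is invalid.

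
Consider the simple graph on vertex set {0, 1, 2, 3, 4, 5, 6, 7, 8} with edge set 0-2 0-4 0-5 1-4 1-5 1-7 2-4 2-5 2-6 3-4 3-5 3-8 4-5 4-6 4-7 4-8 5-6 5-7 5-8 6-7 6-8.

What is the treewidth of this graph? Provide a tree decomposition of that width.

Treewidth 3.
One such decomposition:
Bags: B1 = {4, 5, 6, 8}  B2 = {2, 4, 5, 6}  B3 = {4, 5, 6, 7}  B4 = {3, 4, 5, 8}  B5 = {1, 4, 5, 7}  B6 = {0, 2, 4, 5}
Tree: B1–B2, B2–B3, B1–B4, B3–B5, B2–B6

Each bag holds 4 vertices, so the decomposition has width 3, which upper-bounds the treewidth. For the lower bound, the 4 vertices {0, 2, 4, 5} are pairwise adjacent, and any tree decomposition puts a clique entirely inside one bag — forcing width ≥ 3. Hence tw(G) = 3 exactly.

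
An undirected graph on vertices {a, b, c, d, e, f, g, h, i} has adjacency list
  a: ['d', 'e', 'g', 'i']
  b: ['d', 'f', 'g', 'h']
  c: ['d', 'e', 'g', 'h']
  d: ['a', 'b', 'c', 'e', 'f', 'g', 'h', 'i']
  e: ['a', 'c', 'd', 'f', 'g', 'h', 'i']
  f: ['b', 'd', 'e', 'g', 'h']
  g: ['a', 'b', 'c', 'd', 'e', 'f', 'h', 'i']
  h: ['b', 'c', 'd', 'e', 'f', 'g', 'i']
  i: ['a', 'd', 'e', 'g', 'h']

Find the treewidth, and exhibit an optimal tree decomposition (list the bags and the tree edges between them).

Every bag has size at most 5, so the width is 5 − 1 = 4 and tw(G) ≤ 4. On the other hand G contains the 5-clique {c, d, e, g, h}. A clique must lie in a single bag of any decomposition, so no decomposition can have width below 4. Therefore the treewidth is 4.

Treewidth 4.
One optimal decomposition is:
Bags: B1 = {c, d, e, g, h}  B2 = {d, e, f, g, h}  B3 = {d, e, g, h, i}  B4 = {a, d, e, g, i}  B5 = {b, d, f, g, h}
Tree: B1–B2, B2–B3, B3–B4, B2–B5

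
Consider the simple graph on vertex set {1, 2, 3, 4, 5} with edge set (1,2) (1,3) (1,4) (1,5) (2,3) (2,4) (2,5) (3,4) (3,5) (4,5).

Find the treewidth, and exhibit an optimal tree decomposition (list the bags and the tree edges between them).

Treewidth 4.
Bags: B1 = {1, 2, 3, 4, 5}
Tree: (single bag)

A single bag containing all 5 vertices is trivially a valid decomposition of width 4. Conversely, {1, 2, 3, 4, 5} is a clique of size 5, and the vertices of any clique must share a bag in every tree decomposition; so some bag has ≥ 5 vertices and tw(G) ≥ 4. Hence tw(G) = 4 exactly.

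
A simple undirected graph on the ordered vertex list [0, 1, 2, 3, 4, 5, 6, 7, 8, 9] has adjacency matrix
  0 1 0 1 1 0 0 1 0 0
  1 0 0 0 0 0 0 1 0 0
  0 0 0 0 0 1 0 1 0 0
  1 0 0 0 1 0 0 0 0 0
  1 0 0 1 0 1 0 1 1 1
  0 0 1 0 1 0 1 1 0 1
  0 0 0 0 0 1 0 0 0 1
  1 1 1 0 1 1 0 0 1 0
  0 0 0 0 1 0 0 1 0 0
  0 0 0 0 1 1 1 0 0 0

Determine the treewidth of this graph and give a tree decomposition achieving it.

The largest bag has 3 vertices, giving width 2; this decomposition certifies tw(G) ≤ 2. For the lower bound, the 3 vertices {0, 1, 7} are pairwise adjacent, and any tree decomposition puts a clique entirely inside one bag — forcing width ≥ 2. Hence tw(G) = 2 exactly.

Treewidth 2.
One optimal decomposition is:
Bags: B1 = {0, 4, 7}  B2 = {4, 5, 7}  B3 = {4, 7, 8}  B4 = {0, 3, 4}  B5 = {2, 5, 7}  B6 = {4, 5, 9}  B7 = {0, 1, 7}  B8 = {5, 6, 9}
Tree: B1–B2, B2–B3, B1–B4, B2–B5, B2–B6, B1–B7, B6–B8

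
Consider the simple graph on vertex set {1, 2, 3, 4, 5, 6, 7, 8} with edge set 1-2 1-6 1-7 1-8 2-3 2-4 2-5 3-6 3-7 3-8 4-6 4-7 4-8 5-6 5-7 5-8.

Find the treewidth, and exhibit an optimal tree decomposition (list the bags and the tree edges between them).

Treewidth 4.
Bags: B1 = {1, 2, 6, 7, 8}  B2 = {2, 5, 6, 7, 8}  B3 = {2, 4, 6, 7, 8}  B4 = {2, 3, 6, 7, 8}
Tree: B1–B2, B2–B3, B3–B4

The largest bag has 5 vertices, giving width 4; this decomposition certifies tw(G) ≤ 4. For the lower bound: the 5 vertex sets {1,8}, {5,7}, {4,6}, {2}, {3} are disjoint, each induces a connected subgraph, and every pair is joined by at least one edge of G. Contracting each set to a single vertex therefore yields K_{5} as a minor, and since treewidth is minor-monotone, tw(G) ≥ tw(K_{5}) = 4. Combining the bounds, tw(G) = 4.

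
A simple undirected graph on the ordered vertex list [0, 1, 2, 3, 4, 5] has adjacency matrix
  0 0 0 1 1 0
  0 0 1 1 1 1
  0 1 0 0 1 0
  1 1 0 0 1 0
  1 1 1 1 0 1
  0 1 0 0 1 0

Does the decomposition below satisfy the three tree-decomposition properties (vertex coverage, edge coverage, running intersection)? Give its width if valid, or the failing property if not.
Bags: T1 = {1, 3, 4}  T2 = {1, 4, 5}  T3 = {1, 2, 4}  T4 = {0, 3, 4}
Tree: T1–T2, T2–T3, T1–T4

Yes; width 2.

Checking the three conditions: (i) the bags cover all of {0, 1, 2, 3, 4, 5}; (ii) for each edge, some bag contains both endpoints; (iii) the bags containing any fixed vertex form a subtree. All hold, so the decomposition is valid with width 3 − 1 = 2.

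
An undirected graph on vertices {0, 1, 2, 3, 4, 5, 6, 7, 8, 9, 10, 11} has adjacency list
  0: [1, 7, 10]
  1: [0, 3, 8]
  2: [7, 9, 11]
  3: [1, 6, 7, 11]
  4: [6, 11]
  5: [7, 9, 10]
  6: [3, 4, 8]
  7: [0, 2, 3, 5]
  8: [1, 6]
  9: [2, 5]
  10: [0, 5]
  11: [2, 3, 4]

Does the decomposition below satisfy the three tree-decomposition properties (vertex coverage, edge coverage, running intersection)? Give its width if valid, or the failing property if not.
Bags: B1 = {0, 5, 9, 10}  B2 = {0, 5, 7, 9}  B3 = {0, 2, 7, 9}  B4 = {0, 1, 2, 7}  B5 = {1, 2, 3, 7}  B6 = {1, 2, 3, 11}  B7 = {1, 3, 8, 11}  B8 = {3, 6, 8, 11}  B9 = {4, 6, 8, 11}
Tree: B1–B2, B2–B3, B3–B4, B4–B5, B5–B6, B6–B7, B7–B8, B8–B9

Yes; width 3.

Checking the three conditions: (i) the bags cover all of {0, 1, 2, 3, 4, 5, 6, 7, 8, 9, 10, 11}; (ii) for each edge, some bag contains both endpoints; (iii) the bags containing any fixed vertex form a subtree. All hold, so the decomposition is valid with width 4 − 1 = 3.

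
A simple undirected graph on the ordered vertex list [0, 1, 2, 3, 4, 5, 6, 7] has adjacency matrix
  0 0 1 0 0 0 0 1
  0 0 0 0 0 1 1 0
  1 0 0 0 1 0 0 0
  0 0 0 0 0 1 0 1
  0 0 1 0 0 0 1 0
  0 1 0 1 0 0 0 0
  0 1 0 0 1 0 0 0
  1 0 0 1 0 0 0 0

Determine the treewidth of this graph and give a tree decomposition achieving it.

Treewidth 2.
One optimal decomposition is:
Bags: B1 = {0, 2, 7}  B2 = {2, 4, 7}  B3 = {4, 6, 7}  B4 = {1, 6, 7}  B5 = {1, 5, 7}  B6 = {3, 5, 7}
Tree: B1–B2, B2–B3, B3–B4, B4–B5, B5–B6

Every bag has size at most 3, so the width is 3 − 1 = 2 and tw(G) ≤ 2. Since 7–0–2–4–6–1–5–3–7 is a cycle in G, G is not acyclic. Forests are exactly the graphs of treewidth ≤ 1, so tw(G) ≥ 2. Hence tw(G) = 2 exactly.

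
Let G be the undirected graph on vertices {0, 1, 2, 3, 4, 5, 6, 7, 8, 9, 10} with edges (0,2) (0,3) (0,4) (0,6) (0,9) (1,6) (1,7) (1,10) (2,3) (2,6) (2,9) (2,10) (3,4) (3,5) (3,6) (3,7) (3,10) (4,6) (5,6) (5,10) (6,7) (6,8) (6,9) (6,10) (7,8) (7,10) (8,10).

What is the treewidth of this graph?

3

A width-3 tree decomposition is:
Bags: B1 = {3, 6, 7, 10}  B2 = {2, 3, 6, 10}  B3 = {0, 2, 3, 6}  B4 = {1, 6, 7, 10}  B5 = {0, 2, 6, 9}  B6 = {0, 3, 4, 6}  B7 = {6, 7, 8, 10}  B8 = {3, 5, 6, 10}
Tree: B1–B2, B2–B3, B1–B4, B3–B5, B3–B6, B1–B7, B1–B8
Every bag has size at most 4, so the width is 4 − 1 = 3 and tw(G) ≤ 3. On the other hand G contains the 4-clique {6, 7, 8, 10}. A clique must lie in a single bag of any decomposition, so no decomposition can have width below 3. Hence tw(G) = 3 exactly.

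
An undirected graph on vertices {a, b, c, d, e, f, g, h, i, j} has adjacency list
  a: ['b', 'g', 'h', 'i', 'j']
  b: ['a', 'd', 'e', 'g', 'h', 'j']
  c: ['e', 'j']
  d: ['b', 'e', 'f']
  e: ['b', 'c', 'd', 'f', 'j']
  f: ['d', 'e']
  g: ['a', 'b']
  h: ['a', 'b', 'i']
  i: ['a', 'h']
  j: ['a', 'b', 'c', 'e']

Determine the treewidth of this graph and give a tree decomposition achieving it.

The largest bag has 3 vertices, giving width 2; this decomposition certifies tw(G) ≤ 2. For the lower bound, the 3 vertices {c, e, j} are pairwise adjacent, and any tree decomposition puts a clique entirely inside one bag — forcing width ≥ 2. Therefore the treewidth is 2.

Treewidth 2.
Bags: B1 = {b, e, j}  B2 = {a, b, j}  B3 = {a, b, h}  B4 = {b, d, e}  B5 = {d, e, f}  B6 = {a, b, g}  B7 = {c, e, j}  B8 = {a, h, i}
Tree: B1–B2, B2–B3, B1–B4, B4–B5, B2–B6, B1–B7, B3–B8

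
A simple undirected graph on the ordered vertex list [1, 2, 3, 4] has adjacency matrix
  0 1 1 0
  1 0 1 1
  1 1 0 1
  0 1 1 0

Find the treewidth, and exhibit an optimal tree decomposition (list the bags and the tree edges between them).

Each bag holds 3 vertices, so the decomposition has width 2, which upper-bounds the treewidth. For the lower bound, the 3 vertices {1, 2, 3} are pairwise adjacent, and any tree decomposition puts a clique entirely inside one bag — forcing width ≥ 2. Therefore the treewidth is 2.

Treewidth 2.
Bags: B1 = {1, 2, 3}  B2 = {2, 3, 4}
Tree: B1–B2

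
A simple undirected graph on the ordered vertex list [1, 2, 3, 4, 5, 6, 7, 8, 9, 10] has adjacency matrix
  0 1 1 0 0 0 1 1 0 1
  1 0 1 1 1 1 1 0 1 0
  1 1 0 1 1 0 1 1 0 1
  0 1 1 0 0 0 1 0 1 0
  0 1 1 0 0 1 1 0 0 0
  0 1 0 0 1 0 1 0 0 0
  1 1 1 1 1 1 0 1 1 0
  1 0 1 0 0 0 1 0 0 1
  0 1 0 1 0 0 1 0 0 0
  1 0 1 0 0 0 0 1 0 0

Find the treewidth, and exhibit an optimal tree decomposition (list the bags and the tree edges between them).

Treewidth 3.
One optimal decomposition is:
Bags: B1 = {2, 3, 5, 7}  B2 = {2, 3, 4, 7}  B3 = {2, 4, 7, 9}  B4 = {1, 2, 3, 7}  B5 = {1, 3, 7, 8}  B6 = {1, 3, 8, 10}  B7 = {2, 5, 6, 7}
Tree: B1–B2, B2–B3, B2–B4, B4–B5, B5–B6, B1–B7

The largest bag has 4 vertices, giving width 3; this decomposition certifies tw(G) ≤ 3. On the other hand G contains the 4-clique {1, 3, 8, 10}. A clique must lie in a single bag of any decomposition, so no decomposition can have width below 3. The upper and lower bounds meet at 3, so that is the treewidth.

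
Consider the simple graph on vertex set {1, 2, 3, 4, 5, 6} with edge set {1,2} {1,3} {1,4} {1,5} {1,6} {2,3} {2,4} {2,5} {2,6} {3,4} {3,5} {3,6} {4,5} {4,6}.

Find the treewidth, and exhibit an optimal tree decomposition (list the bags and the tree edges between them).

Treewidth 4.
Bags: B1 = {1, 2, 3, 4, 6}  B2 = {1, 2, 3, 4, 5}
Tree: B1–B2

Every bag has size at most 5, so the width is 5 − 1 = 4 and tw(G) ≤ 4. Conversely, {1, 2, 3, 4, 5} is a clique of size 5, and the vertices of any clique must share a bag in every tree decomposition; so some bag has ≥ 5 vertices and tw(G) ≥ 4. Therefore the treewidth is 4.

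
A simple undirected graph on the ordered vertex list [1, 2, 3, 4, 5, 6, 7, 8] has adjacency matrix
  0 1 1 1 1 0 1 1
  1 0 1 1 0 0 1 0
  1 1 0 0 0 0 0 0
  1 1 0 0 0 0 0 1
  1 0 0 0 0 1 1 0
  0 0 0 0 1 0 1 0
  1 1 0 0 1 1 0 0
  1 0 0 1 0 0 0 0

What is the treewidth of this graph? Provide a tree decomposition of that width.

Treewidth 2.
One such decomposition:
Bags: B1 = {1, 2, 3}  B2 = {1, 2, 7}  B3 = {1, 5, 7}  B4 = {1, 2, 4}  B5 = {5, 6, 7}  B6 = {1, 4, 8}
Tree: B1–B2, B2–B3, B2–B4, B3–B5, B4–B6

Every bag has size at most 3, so the width is 3 − 1 = 2 and tw(G) ≤ 2. On the other hand G contains the 3-clique {1, 4, 8}. A clique must lie in a single bag of any decomposition, so no decomposition can have width below 2. Therefore the treewidth is 2.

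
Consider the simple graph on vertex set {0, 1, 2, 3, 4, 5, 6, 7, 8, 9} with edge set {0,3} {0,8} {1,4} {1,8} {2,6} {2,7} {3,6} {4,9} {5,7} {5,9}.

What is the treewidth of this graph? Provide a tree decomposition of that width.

Treewidth 2.
Bags: B1 = {4, 5, 9}  B2 = {4, 5, 7}  B3 = {2, 4, 7}  B4 = {2, 4, 6}  B5 = {3, 4, 6}  B6 = {0, 3, 4}  B7 = {0, 4, 8}  B8 = {1, 4, 8}
Tree: B1–B2, B2–B3, B3–B4, B4–B5, B5–B6, B6–B7, B7–B8

Every bag has size at most 3, so the width is 3 − 1 = 2 and tw(G) ≤ 2. The edges 4–9–5–7–2–6–3–0–8–1–4 form a cycle, so G is not a tree and its treewidth is at least 2. Combining the bounds, tw(G) = 2.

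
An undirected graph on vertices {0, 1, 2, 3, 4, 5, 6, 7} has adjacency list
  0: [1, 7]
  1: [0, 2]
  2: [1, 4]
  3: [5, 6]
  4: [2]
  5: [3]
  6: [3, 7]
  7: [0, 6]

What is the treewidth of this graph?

1

A width-1 tree decomposition is:
Bags: B1 = {2, 4}  B2 = {1, 2}  B3 = {0, 1}  B4 = {0, 7}  B5 = {6, 7}  B6 = {3, 6}  B7 = {3, 5}
Tree: B1–B2, B2–B3, B3–B4, B4–B5, B5–B6, B6–B7
The largest bag has 2 vertices, giving width 1; this decomposition certifies tw(G) ≤ 1. G has an edge, so its treewidth is at least 1. The upper and lower bounds meet at 1, so that is the treewidth.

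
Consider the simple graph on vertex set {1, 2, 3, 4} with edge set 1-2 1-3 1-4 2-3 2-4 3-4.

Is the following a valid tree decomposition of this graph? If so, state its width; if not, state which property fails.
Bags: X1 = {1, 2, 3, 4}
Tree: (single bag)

Yes; width 3.

Vertex coverage: the bags together contain {1, 2, 3, 4}, the full vertex set. Edge coverage: each edge of G has both endpoints in at least one bag. Running intersection: for every vertex, the bags containing it form a connected subtree. All three properties hold, so this is a valid tree decomposition of width max|bag| − 1 = 3, and hence tw(G) ≤ 3.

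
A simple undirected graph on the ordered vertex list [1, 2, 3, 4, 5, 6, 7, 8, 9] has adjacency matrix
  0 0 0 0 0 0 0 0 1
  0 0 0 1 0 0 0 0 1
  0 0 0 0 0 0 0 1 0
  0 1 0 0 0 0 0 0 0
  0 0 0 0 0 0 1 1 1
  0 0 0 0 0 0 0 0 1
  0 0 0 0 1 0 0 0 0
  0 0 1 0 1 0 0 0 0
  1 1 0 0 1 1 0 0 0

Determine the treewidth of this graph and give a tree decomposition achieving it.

Treewidth 1.
Bags: B1 = {2, 9}  B2 = {1, 9}  B3 = {6, 9}  B4 = {5, 9}  B5 = {5, 7}  B6 = {2, 4}  B7 = {5, 8}  B8 = {3, 8}
Tree: B1–B2, B1–B3, B1–B4, B4–B5, B1–B6, B4–B7, B7–B8

Each bag holds 2 vertices, so the decomposition has width 1, which upper-bounds the treewidth. Since G has at least one edge (e.g. 2–9), it is not an edgeless graph, so tw(G) ≥ 1. Hence tw(G) = 1 exactly.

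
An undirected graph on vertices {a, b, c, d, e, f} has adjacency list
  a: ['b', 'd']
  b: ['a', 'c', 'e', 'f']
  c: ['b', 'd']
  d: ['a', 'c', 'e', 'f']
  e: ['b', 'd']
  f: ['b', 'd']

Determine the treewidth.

2

A width-2 tree decomposition is:
Bags: B1 = {b, d, f}  B2 = {b, c, d}  B3 = {a, b, d}  B4 = {b, d, e}
Tree: B1–B2, B2–B3, B3–B4
The largest bag has 3 vertices, giving width 2; this decomposition certifies tw(G) ≤ 2. The edges f–d–c–b–f form a cycle, so G is not a tree and its treewidth is at least 2. Therefore the treewidth is 2.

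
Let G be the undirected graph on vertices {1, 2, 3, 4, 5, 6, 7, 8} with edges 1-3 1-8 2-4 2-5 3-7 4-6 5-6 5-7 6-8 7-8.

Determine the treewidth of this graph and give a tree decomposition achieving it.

Treewidth 2.
Bags: B1 = {1, 3, 8}  B2 = {3, 7, 8}  B3 = {6, 7, 8}  B4 = {5, 6, 7}  B5 = {4, 5, 6}  B6 = {2, 4, 5}
Tree: B1–B2, B2–B3, B3–B4, B4–B5, B5–B6

The largest bag has 3 vertices, giving width 2; this decomposition certifies tw(G) ≤ 2. The edges 1–3–7–8–1 form a cycle, so G is not a tree and its treewidth is at least 2. Hence tw(G) = 2 exactly.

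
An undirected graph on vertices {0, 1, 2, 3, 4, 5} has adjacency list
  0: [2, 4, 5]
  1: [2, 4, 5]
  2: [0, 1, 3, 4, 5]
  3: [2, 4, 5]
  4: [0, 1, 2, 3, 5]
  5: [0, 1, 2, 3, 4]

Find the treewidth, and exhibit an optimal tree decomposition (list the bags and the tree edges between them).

Every bag has size at most 4, so the width is 4 − 1 = 3 and tw(G) ≤ 3. For the lower bound, the 4 vertices {0, 2, 4, 5} are pairwise adjacent, and any tree decomposition puts a clique entirely inside one bag — forcing width ≥ 3. Therefore the treewidth is 3.

Treewidth 3.
One such decomposition:
Bags: B1 = {2, 3, 4, 5}  B2 = {1, 2, 4, 5}  B3 = {0, 2, 4, 5}
Tree: B1–B2, B1–B3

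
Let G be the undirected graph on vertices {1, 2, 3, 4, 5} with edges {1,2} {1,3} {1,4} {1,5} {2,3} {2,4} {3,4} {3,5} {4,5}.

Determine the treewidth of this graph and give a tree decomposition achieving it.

Each bag holds 4 vertices, so the decomposition has width 3, which upper-bounds the treewidth. For the lower bound, the 4 vertices {1, 2, 3, 4} are pairwise adjacent, and any tree decomposition puts a clique entirely inside one bag — forcing width ≥ 3. Therefore the treewidth is 3.

Treewidth 3.
One such decomposition:
Bags: B1 = {1, 3, 4, 5}  B2 = {1, 2, 3, 4}
Tree: B1–B2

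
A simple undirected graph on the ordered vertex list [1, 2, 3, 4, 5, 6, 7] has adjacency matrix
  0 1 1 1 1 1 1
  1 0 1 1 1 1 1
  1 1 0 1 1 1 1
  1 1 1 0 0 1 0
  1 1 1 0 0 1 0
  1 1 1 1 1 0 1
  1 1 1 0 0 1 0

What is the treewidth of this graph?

A width-4 tree decomposition is:
Bags: B1 = {1, 2, 3, 5, 6}  B2 = {1, 2, 3, 6, 7}  B3 = {1, 2, 3, 4, 6}
Tree: B1–B2, B1–B3
The largest bag has 5 vertices, giving width 4; this decomposition certifies tw(G) ≤ 4. Conversely, {1, 2, 3, 4, 6} is a clique of size 5, and the vertices of any clique must share a bag in every tree decomposition; so some bag has ≥ 5 vertices and tw(G) ≥ 4. The upper and lower bounds meet at 4, so that is the treewidth.

4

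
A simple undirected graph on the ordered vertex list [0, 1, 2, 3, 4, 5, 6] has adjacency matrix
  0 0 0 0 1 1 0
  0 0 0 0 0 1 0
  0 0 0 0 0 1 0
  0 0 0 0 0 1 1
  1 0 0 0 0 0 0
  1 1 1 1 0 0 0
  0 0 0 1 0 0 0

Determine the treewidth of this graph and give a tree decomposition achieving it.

Every bag has size at most 2, so the width is 2 − 1 = 1 and tw(G) ≤ 1. G has an edge, so its treewidth is at least 1. Therefore the treewidth is 1.

Treewidth 1.
Bags: B1 = {2, 5}  B2 = {0, 5}  B3 = {3, 5}  B4 = {1, 5}  B5 = {0, 4}  B6 = {3, 6}
Tree: B1–B2, B2–B3, B1–B4, B2–B5, B3–B6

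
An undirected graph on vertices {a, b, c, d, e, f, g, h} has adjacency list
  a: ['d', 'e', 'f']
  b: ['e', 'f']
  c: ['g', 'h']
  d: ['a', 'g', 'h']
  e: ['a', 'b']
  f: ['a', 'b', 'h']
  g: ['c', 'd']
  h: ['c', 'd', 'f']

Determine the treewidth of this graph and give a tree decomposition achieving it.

Treewidth 2.
Bags: B1 = {c, g, h}  B2 = {d, g, h}  B3 = {d, f, h}  B4 = {a, d, f}  B5 = {a, b, f}  B6 = {a, b, e}
Tree: B1–B2, B2–B3, B3–B4, B4–B5, B5–B6

Each bag holds 3 vertices, so the decomposition has width 2, which upper-bounds the treewidth. The edges c–g–d–h–c form a cycle, so G is not a tree and its treewidth is at least 2. Hence tw(G) = 2 exactly.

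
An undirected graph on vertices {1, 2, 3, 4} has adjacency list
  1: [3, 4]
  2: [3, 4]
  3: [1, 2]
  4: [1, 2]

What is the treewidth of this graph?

A width-2 tree decomposition is:
Bags: B1 = {2, 3, 4}  B2 = {1, 3, 4}
Tree: B1–B2
The largest bag has 3 vertices, giving width 2; this decomposition certifies tw(G) ≤ 2. Since 4–2–3–1–4 is a cycle in G, G is not acyclic. Forests are exactly the graphs of treewidth ≤ 1, so tw(G) ≥ 2. Therefore the treewidth is 2.

2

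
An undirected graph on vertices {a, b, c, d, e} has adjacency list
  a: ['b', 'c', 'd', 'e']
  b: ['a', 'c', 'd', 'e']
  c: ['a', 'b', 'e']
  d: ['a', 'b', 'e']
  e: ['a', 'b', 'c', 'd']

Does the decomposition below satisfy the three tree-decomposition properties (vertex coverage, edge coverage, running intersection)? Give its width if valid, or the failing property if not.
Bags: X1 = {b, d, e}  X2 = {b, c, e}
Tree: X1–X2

No — vertex a appears in no bag.

A tree decomposition must satisfy three properties: every vertex lies in some bag; for every edge, both endpoints lie together in some bag; and for every vertex, the bags containing it form a connected subtree. Here vertex a appears in no bag, so the decomposition is invalid.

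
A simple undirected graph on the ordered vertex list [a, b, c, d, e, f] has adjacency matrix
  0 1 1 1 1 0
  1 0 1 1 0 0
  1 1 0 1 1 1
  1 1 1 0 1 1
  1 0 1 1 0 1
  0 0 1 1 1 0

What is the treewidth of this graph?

3

A width-3 tree decomposition is:
Bags: B1 = {a, c, d, e}  B2 = {c, d, e, f}  B3 = {a, b, c, d}
Tree: B1–B2, B1–B3
Each bag holds 4 vertices, so the decomposition has width 3, which upper-bounds the treewidth. On the other hand G contains the 4-clique {c, d, e, f}. A clique must lie in a single bag of any decomposition, so no decomposition can have width below 3. Combining the bounds, tw(G) = 3.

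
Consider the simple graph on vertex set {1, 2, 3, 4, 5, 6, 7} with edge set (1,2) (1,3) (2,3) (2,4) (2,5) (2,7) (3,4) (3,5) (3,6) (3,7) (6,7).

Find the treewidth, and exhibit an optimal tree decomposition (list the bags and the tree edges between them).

Each bag holds 3 vertices, so the decomposition has width 2, which upper-bounds the treewidth. Conversely, {1, 2, 3} is a clique of size 3, and the vertices of any clique must share a bag in every tree decomposition; so some bag has ≥ 3 vertices and tw(G) ≥ 2. Hence tw(G) = 2 exactly.

Treewidth 2.
One optimal decomposition is:
Bags: B1 = {2, 3, 5}  B2 = {2, 3, 4}  B3 = {2, 3, 7}  B4 = {1, 2, 3}  B5 = {3, 6, 7}
Tree: B1–B2, B1–B3, B2–B4, B3–B5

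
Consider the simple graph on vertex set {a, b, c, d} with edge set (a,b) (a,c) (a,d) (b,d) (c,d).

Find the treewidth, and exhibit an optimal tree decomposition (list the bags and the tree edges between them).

Treewidth 2.
One optimal decomposition is:
Bags: B1 = {a, c, d}  B2 = {a, b, d}
Tree: B1–B2

Each bag holds 3 vertices, so the decomposition has width 2, which upper-bounds the treewidth. For the lower bound, the 3 vertices {a, c, d} are pairwise adjacent, and any tree decomposition puts a clique entirely inside one bag — forcing width ≥ 2. Combining the bounds, tw(G) = 2.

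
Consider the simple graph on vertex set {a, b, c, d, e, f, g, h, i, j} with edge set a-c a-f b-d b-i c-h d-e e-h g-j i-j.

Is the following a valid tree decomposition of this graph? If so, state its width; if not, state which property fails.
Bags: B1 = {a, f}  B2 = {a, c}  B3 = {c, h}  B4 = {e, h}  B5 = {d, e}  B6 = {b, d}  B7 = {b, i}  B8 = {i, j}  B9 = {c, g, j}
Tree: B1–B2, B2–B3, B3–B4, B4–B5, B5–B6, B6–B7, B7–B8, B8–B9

A tree decomposition must satisfy three properties: every vertex lies in some bag; for every edge, both endpoints lie together in some bag; and for every vertex, the bags containing it form a connected subtree. Here bags containing vertex c are not connected in the tree, so the decomposition is invalid.

No — bags containing vertex c are not connected in the tree.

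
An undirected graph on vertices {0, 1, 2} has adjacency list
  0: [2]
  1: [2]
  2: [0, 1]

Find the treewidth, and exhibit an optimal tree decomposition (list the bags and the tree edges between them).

Treewidth 1.
One such decomposition:
Bags: B1 = {0, 2}  B2 = {1, 2}
Tree: B1–B2

Every bag has size at most 2, so the width is 2 − 1 = 1 and tw(G) ≤ 1. G has an edge, so its treewidth is at least 1. Hence tw(G) = 1 exactly.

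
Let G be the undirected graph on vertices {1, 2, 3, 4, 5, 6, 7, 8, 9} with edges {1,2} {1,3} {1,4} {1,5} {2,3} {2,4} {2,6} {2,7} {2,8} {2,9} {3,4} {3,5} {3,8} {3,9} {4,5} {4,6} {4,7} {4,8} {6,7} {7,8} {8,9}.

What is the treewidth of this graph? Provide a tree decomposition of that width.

Treewidth 3.
One optimal decomposition is:
Bags: B1 = {2, 3, 4, 8}  B2 = {2, 4, 7, 8}  B3 = {2, 4, 6, 7}  B4 = {2, 3, 8, 9}  B5 = {1, 2, 3, 4}  B6 = {1, 3, 4, 5}
Tree: B1–B2, B2–B3, B1–B4, B1–B5, B5–B6

Each bag holds 4 vertices, so the decomposition has width 3, which upper-bounds the treewidth. On the other hand G contains the 4-clique {2, 3, 8, 9}. A clique must lie in a single bag of any decomposition, so no decomposition can have width below 3. Therefore the treewidth is 3.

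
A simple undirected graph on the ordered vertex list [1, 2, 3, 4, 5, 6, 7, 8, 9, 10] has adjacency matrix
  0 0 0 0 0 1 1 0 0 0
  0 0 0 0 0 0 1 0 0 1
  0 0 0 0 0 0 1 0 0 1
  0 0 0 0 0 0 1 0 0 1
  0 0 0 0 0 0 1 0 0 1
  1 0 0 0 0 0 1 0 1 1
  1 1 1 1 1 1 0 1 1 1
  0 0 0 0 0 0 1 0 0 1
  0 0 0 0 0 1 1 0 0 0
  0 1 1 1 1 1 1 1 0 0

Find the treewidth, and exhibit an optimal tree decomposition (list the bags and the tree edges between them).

Treewidth 2.
One such decomposition:
Bags: B1 = {1, 6, 7}  B2 = {6, 7, 10}  B3 = {2, 7, 10}  B4 = {4, 7, 10}  B5 = {6, 7, 9}  B6 = {7, 8, 10}  B7 = {5, 7, 10}  B8 = {3, 7, 10}
Tree: B1–B2, B2–B3, B2–B4, B1–B5, B2–B6, B2–B7, B4–B8

Every bag has size at most 3, so the width is 3 − 1 = 2 and tw(G) ≤ 2. For the lower bound, the 3 vertices {1, 6, 7} are pairwise adjacent, and any tree decomposition puts a clique entirely inside one bag — forcing width ≥ 2. Therefore the treewidth is 2.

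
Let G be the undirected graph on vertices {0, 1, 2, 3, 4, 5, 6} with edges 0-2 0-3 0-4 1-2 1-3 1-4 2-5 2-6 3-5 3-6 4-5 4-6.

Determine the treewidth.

A width-3 tree decomposition is:
Bags: B1 = {2, 3, 4, 5}  B2 = {0, 2, 3, 4}  B3 = {1, 2, 3, 4}  B4 = {2, 3, 4, 6}
Tree: B1–B2, B2–B3, B3–B4
Each bag holds 4 vertices, so the decomposition has width 3, which upper-bounds the treewidth. For the lower bound: the 4 vertex sets {2,5}, {0,4}, {3}, {1} are disjoint, each induces a connected subgraph, and every pair is joined by at least one edge of G. Contracting each set to a single vertex therefore yields K_{4} as a minor, and since treewidth is minor-monotone, tw(G) ≥ tw(K_{4}) = 3. Therefore the treewidth is 3.

3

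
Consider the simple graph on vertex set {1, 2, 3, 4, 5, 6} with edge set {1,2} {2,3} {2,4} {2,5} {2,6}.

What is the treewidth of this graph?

1

A width-1 tree decomposition is:
Bags: B1 = {2, 6}  B2 = {2, 5}  B3 = {1, 2}  B4 = {2, 3}  B5 = {2, 4}
Tree: B1–B2, B2–B3, B2–B4, B1–B5
Every bag has size at most 2, so the width is 2 − 1 = 1 and tw(G) ≤ 1. Any graph with an edge has treewidth ≥ 1, and G has the edge 6–2. The upper and lower bounds meet at 1, so that is the treewidth.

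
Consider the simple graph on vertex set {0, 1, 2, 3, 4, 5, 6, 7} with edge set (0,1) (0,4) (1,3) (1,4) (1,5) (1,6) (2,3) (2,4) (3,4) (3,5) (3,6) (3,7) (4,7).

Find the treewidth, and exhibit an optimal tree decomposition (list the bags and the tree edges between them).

Treewidth 2.
One optimal decomposition is:
Bags: B1 = {1, 3, 4}  B2 = {1, 3, 5}  B3 = {0, 1, 4}  B4 = {1, 3, 6}  B5 = {3, 4, 7}  B6 = {2, 3, 4}
Tree: B1–B2, B1–B3, B1–B4, B1–B5, B1–B6

Each bag holds 3 vertices, so the decomposition has width 2, which upper-bounds the treewidth. For the lower bound, the 3 vertices {0, 1, 4} are pairwise adjacent, and any tree decomposition puts a clique entirely inside one bag — forcing width ≥ 2. Hence tw(G) = 2 exactly.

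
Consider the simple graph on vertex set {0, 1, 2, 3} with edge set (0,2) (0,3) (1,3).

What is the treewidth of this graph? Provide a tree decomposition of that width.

Every bag has size at most 2, so the width is 2 − 1 = 1 and tw(G) ≤ 1. G has an edge, so its treewidth is at least 1. Combining the bounds, tw(G) = 1.

Treewidth 1.
One optimal decomposition is:
Bags: B1 = {0, 3}  B2 = {1, 3}  B3 = {0, 2}
Tree: B1–B2, B1–B3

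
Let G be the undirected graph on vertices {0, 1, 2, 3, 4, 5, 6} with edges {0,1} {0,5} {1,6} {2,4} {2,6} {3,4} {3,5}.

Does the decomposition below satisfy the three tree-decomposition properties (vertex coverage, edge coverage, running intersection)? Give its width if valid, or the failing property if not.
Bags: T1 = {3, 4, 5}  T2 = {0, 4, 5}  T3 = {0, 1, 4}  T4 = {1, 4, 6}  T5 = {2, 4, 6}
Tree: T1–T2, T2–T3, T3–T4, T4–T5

Vertex coverage: the bags together contain {0, 1, 2, 3, 4, 5, 6}, the full vertex set. Edge coverage: each edge of G has both endpoints in at least one bag. Running intersection: for every vertex, the bags containing it form a connected subtree. All three properties hold, so this is a valid tree decomposition of width max|bag| − 1 = 2, and hence tw(G) ≤ 2.

Yes; width 2.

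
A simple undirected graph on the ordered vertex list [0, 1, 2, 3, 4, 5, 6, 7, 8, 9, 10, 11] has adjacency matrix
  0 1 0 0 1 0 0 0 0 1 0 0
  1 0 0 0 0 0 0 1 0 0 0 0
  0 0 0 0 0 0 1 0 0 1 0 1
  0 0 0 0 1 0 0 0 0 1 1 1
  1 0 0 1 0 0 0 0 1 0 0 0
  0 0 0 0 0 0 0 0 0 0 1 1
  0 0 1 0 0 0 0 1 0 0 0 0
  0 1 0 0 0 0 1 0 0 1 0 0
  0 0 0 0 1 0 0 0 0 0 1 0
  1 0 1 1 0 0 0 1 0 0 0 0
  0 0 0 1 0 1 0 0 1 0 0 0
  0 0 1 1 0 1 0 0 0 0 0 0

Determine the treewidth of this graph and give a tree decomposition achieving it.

Treewidth 3.
One such decomposition:
Bags: B1 = {5, 8, 10, 11}  B2 = {3, 8, 10, 11}  B3 = {3, 4, 8, 11}  B4 = {2, 3, 4, 11}  B5 = {2, 3, 4, 9}  B6 = {0, 2, 4, 9}  B7 = {0, 2, 6, 9}  B8 = {0, 6, 7, 9}  B9 = {0, 1, 6, 7}
Tree: B1–B2, B2–B3, B3–B4, B4–B5, B5–B6, B6–B7, B7–B8, B8–B9

Each bag holds 4 vertices, so the decomposition has width 3, which upper-bounds the treewidth. For the lower bound: the 4 vertex sets {5,8,10}, {11}, {3}, {0,2,4,9} are disjoint, each induces a connected subgraph, and every pair is joined by at least one edge of G. Contracting each set to a single vertex therefore yields K_{4} as a minor, and since treewidth is minor-monotone, tw(G) ≥ tw(K_{4}) = 3. Hence tw(G) = 3 exactly.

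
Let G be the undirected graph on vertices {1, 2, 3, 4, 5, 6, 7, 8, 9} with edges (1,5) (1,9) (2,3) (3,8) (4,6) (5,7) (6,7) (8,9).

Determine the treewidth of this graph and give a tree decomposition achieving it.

Every bag has size at most 2, so the width is 2 − 1 = 1 and tw(G) ≤ 1. G has an edge, so its treewidth is at least 1. Therefore the treewidth is 1.

Treewidth 1.
Bags: B1 = {2, 3}  B2 = {3, 8}  B3 = {8, 9}  B4 = {1, 9}  B5 = {1, 5}  B6 = {5, 7}  B7 = {6, 7}  B8 = {4, 6}
Tree: B1–B2, B2–B3, B3–B4, B4–B5, B5–B6, B6–B7, B7–B8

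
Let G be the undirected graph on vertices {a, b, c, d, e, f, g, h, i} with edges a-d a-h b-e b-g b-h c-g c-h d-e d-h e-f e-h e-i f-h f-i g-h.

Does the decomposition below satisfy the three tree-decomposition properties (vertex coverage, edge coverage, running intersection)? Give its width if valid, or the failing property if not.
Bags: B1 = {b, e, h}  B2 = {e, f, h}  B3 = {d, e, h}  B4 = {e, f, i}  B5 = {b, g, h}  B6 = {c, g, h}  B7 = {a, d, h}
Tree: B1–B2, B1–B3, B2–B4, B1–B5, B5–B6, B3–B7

Every vertex of G appears in some bag (union = {a, b, c, d, e, f, g, h, i}); every edge is covered by a bag; and for each vertex v the set of bags containing v is connected in the bag tree. The decomposition is therefore valid. The largest bag has 3 vertices, so the width is 2.

Yes; width 2.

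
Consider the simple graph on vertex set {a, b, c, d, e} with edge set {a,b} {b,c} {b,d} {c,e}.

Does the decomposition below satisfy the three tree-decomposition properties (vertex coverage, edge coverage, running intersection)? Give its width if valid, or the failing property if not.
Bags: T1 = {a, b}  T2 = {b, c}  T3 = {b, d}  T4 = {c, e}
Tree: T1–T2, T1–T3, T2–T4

Vertex coverage: the bags together contain {a, b, c, d, e}, the full vertex set. Edge coverage: each edge of G has both endpoints in at least one bag. Running intersection: for every vertex, the bags containing it form a connected subtree. All three properties hold, so this is a valid tree decomposition of width max|bag| − 1 = 1, and hence tw(G) ≤ 1.

Yes; width 1.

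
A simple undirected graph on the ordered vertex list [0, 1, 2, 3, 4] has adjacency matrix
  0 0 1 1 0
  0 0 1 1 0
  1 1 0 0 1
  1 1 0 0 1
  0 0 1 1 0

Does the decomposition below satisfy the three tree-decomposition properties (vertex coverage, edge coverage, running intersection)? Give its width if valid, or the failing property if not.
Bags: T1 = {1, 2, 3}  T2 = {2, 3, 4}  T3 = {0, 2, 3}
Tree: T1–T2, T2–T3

Yes; width 2.

Every vertex of G appears in some bag (union = {0, 1, 2, 3, 4}); every edge is covered by a bag; and for each vertex v the set of bags containing v is connected in the bag tree. The decomposition is therefore valid. The largest bag has 3 vertices, so the width is 2.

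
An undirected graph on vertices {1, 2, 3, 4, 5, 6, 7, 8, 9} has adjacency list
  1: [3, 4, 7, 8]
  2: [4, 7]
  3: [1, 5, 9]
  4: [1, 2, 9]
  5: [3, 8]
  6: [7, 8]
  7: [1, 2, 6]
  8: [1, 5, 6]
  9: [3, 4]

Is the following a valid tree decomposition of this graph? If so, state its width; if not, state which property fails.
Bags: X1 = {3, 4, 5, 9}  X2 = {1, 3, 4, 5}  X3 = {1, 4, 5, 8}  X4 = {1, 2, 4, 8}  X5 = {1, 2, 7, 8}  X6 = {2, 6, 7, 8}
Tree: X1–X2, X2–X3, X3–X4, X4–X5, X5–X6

Vertex coverage: the bags together contain {1, 2, 3, 4, 5, 6, 7, 8, 9}, the full vertex set. Edge coverage: each edge of G has both endpoints in at least one bag. Running intersection: for every vertex, the bags containing it form a connected subtree. All three properties hold, so this is a valid tree decomposition of width max|bag| − 1 = 3, and hence tw(G) ≤ 3.

Yes; width 3.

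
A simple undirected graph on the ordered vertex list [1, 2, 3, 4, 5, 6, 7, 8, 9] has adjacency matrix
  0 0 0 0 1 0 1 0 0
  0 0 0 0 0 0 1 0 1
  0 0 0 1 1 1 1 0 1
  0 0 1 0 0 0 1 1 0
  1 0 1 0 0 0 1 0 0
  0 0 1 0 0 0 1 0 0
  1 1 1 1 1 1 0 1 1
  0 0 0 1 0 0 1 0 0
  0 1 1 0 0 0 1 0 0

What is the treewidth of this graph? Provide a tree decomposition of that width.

Treewidth 2.
Bags: B1 = {3, 4, 7}  B2 = {4, 7, 8}  B3 = {3, 7, 9}  B4 = {3, 5, 7}  B5 = {1, 5, 7}  B6 = {2, 7, 9}  B7 = {3, 6, 7}
Tree: B1–B2, B1–B3, B3–B4, B4–B5, B3–B6, B1–B7

Each bag holds 3 vertices, so the decomposition has width 2, which upper-bounds the treewidth. Conversely, {4, 7, 8} is a clique of size 3, and the vertices of any clique must share a bag in every tree decomposition; so some bag has ≥ 3 vertices and tw(G) ≥ 2. Combining the bounds, tw(G) = 2.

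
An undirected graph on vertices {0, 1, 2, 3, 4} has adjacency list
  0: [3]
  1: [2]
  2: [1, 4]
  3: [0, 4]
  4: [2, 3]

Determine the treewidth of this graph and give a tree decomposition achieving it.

Treewidth 1.
Bags: B1 = {3, 4}  B2 = {2, 4}  B3 = {0, 3}  B4 = {1, 2}
Tree: B1–B2, B1–B3, B2–B4

Each bag holds 2 vertices, so the decomposition has width 1, which upper-bounds the treewidth. G has an edge, so its treewidth is at least 1. The upper and lower bounds meet at 1, so that is the treewidth.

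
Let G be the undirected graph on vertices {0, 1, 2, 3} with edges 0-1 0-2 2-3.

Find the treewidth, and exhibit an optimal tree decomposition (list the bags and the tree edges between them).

Each bag holds 2 vertices, so the decomposition has width 1, which upper-bounds the treewidth. Since G has at least one edge (e.g. 3–2), it is not an edgeless graph, so tw(G) ≥ 1. Hence tw(G) = 1 exactly.

Treewidth 1.
One optimal decomposition is:
Bags: B1 = {2, 3}  B2 = {0, 2}  B3 = {0, 1}
Tree: B1–B2, B2–B3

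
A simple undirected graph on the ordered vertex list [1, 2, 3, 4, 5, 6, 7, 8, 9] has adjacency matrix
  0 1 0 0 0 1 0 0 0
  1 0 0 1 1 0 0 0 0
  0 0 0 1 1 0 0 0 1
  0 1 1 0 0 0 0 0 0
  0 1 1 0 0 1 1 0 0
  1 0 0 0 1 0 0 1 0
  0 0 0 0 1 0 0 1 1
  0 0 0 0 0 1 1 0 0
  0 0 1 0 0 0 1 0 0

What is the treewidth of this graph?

3

A width-3 tree decomposition is:
Bags: B1 = {1, 2, 4, 6}  B2 = {2, 4, 5, 6}  B3 = {3, 4, 5, 6}  B4 = {3, 5, 6, 8}  B5 = {3, 5, 7, 8}  B6 = {3, 7, 8, 9}
Tree: B1–B2, B2–B3, B3–B4, B4–B5, B5–B6
The largest bag has 4 vertices, giving width 3; this decomposition certifies tw(G) ≤ 3. For the lower bound: the 4 vertex sets {1,2,4}, {6}, {5}, {3,7,8,9} are disjoint, each induces a connected subgraph, and every pair is joined by at least one edge of G. Contracting each set to a single vertex therefore yields K_{4} as a minor, and since treewidth is minor-monotone, tw(G) ≥ tw(K_{4}) = 3. The upper and lower bounds meet at 3, so that is the treewidth.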